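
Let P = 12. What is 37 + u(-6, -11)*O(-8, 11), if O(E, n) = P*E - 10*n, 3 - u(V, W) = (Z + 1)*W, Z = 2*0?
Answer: -2847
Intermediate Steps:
Z = 0
u(V, W) = 3 - W (u(V, W) = 3 - (0 + 1)*W = 3 - W)
O(E, n) = -10*n + 12*E (O(E, n) = 12*E - 10*n = -10*n + 12*E)
37 + u(-6, -11)*O(-8, 11) = 37 + (3 - 1*(-11))*(-10*11 + 12*(-8)) = 37 + (3 + 11)*(-110 - 96) = 37 + 14*(-206) = 37 - 2884 = -2847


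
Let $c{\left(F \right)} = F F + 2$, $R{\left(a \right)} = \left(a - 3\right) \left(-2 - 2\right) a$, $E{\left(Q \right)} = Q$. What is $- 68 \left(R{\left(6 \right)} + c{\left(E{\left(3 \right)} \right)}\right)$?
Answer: $4148$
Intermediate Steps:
$R{\left(a \right)} = a \left(12 - 4 a\right)$ ($R{\left(a \right)} = \left(-3 + a\right) \left(-4\right) a = \left(12 - 4 a\right) a = a \left(12 - 4 a\right)$)
$c{\left(F \right)} = 2 + F^{2}$ ($c{\left(F \right)} = F^{2} + 2 = 2 + F^{2}$)
$- 68 \left(R{\left(6 \right)} + c{\left(E{\left(3 \right)} \right)}\right) = - 68 \left(4 \cdot 6 \left(3 - 6\right) + \left(2 + 3^{2}\right)\right) = - 68 \left(4 \cdot 6 \left(3 - 6\right) + \left(2 + 9\right)\right) = - 68 \left(4 \cdot 6 \left(-3\right) + 11\right) = - 68 \left(-72 + 11\right) = \left(-68\right) \left(-61\right) = 4148$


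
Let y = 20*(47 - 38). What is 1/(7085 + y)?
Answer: 1/7265 ≈ 0.00013765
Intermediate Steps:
y = 180 (y = 20*9 = 180)
1/(7085 + y) = 1/(7085 + 180) = 1/7265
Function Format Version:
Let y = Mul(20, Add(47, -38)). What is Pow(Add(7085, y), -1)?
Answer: Rational(1, 7265) ≈ 0.00013765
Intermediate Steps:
y = 180 (y = Mul(20, 9) = 180)
Pow(Add(7085, y), -1) = Pow(Add(7085, 180), -1) = Pow(7265, -1) = Rational(1, 7265)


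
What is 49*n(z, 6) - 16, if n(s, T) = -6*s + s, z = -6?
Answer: 1454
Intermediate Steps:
n(s, T) = -5*s
49*n(z, 6) - 16 = 49*(-5*(-6)) - 16 = 49*30 - 16 = 1470 - 16 = 1454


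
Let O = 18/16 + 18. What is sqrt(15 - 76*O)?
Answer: I*sqrt(5754)/2 ≈ 37.928*I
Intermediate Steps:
O = 153/8 (O = 18*(1/16) + 18 = 9/8 + 18 = 153/8 ≈ 19.125)
sqrt(15 - 76*O) = sqrt(15 - 76*153/8) = sqrt(15 - 2907/2) = sqrt(-2877/2) = I*sqrt(5754)/2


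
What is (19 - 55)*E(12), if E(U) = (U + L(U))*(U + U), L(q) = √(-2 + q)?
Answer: -10368 - 864*√10 ≈ -13100.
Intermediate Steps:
E(U) = 2*U*(U + √(-2 + U)) (E(U) = (U + √(-2 + U))*(U + U) = (U + √(-2 + U))*(2*U) = 2*U*(U + √(-2 + U)))
(19 - 55)*E(12) = (19 - 55)*(2*12*(12 + √(-2 + 12))) = -72*12*(12 + √10) = -36*(288 + 24*√10) = -10368 - 864*√10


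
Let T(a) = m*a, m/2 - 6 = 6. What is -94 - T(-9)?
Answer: 122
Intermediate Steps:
m = 24 (m = 12 + 2*6 = 12 + 12 = 24)
T(a) = 24*a
-94 - T(-9) = -94 - 24*(-9) = -94 - 1*(-216) = -94 + 216 = 122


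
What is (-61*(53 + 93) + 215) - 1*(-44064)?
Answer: 35373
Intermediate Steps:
(-61*(53 + 93) + 215) - 1*(-44064) = (-61*146 + 215) + 44064 = (-8906 + 215) + 44064 = -8691 + 44064 = 35373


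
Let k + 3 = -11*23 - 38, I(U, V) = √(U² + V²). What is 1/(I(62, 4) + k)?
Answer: -147/41288 - √965/41288 ≈ -0.0043127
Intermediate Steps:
k = -294 (k = -3 + (-11*23 - 38) = -3 + (-253 - 38) = -3 - 291 = -294)
1/(I(62, 4) + k) = 1/(√(62² + 4²) - 294) = 1/(√(3844 + 16) - 294) = 1/(√3860 - 294) = 1/(2*√965 - 294) = 1/(-294 + 2*√965)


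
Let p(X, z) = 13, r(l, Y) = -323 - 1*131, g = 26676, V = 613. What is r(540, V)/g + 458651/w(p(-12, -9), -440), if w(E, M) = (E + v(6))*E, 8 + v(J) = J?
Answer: 470573429/146718 ≈ 3207.3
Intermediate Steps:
v(J) = -8 + J
r(l, Y) = -454 (r(l, Y) = -323 - 131 = -454)
w(E, M) = E*(-2 + E) (w(E, M) = (E + (-8 + 6))*E = (E - 2)*E = (-2 + E)*E = E*(-2 + E))
r(540, V)/g + 458651/w(p(-12, -9), -440) = -454/26676 + 458651/((13*(-2 + 13))) = -454*1/26676 + 458651/((13*11)) = -227/13338 + 458651/143 = 470573429/146718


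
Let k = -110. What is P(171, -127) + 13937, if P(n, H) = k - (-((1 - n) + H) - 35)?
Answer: 13565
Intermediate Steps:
P(n, H) = -74 + H - n (P(n, H) = -110 - (-((1 - n) + H) - 35) = -110 - (-(1 + H - n) - 35) = -110 - ((-1 + n - H) - 35) = -110 - (-36 + n - H) = -110 + (36 + H - n) = -74 + H - n)
P(171, -127) + 13937 = (-74 - 127 - 1*171) + 13937 = (-74 - 127 - 171) + 13937 = -372 + 13937 = 13565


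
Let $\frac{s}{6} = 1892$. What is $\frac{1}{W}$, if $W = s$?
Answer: $\frac{1}{11352} \approx 8.809 \cdot 10^{-5}$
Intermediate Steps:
$s = 11352$ ($s = 6 \cdot 1892 = 11352$)
$W = 11352$
$\frac{1}{W} = \frac{1}{11352}$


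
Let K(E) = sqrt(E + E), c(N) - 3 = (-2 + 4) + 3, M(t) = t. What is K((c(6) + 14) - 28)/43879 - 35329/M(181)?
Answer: -35329/181 + 2*I*sqrt(3)/43879 ≈ -195.19 + 7.8947e-5*I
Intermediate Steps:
c(N) = 8 (c(N) = 3 + ((-2 + 4) + 3) = 3 + (2 + 3) = 3 + 5 = 8)
K(E) = sqrt(2)*sqrt(E) (K(E) = sqrt(2*E) = sqrt(2)*sqrt(E))
K((c(6) + 14) - 28)/43879 - 35329/M(181) = (sqrt(2)*sqrt((8 + 14) - 28))/43879 - 35329/181 = (sqrt(2)*sqrt(22 - 28))*(1/43879) - 35329*1/181 = (sqrt(2)*sqrt(-6))*(1/43879) - 35329/181 = (sqrt(2)*(I*sqrt(6)))*(1/43879) - 35329/181 = (2*I*sqrt(3))*(1/43879) - 35329/181 = 2*I*sqrt(3)/43879 - 35329/181 = -35329/181 + 2*I*sqrt(3)/43879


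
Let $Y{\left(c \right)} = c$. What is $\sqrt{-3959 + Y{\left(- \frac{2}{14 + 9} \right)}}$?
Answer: $\frac{i \sqrt{2094357}}{23} \approx 62.921 i$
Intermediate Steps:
$\sqrt{-3959 + Y{\left(- \frac{2}{14 + 9} \right)}} = \sqrt{-3959 - \frac{2}{14 + 9}} = \sqrt{-3959 - \frac{2}{23}} = \sqrt{- \frac{91059}{23}} = \frac{i \sqrt{2094357}}{23}$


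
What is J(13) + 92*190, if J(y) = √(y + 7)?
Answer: 17480 + 2*√5 ≈ 17484.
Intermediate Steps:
J(y) = √(7 + y)
J(13) + 92*190 = √(7 + 13) + 92*190 = √20 + 17480 = 2*√5 + 17480 = 17480 + 2*√5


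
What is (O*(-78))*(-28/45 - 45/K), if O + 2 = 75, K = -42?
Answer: -268567/105 ≈ -2557.8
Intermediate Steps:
O = 73 (O = -2 + 75 = 73)
(O*(-78))*(-28/45 - 45/K) = (73*(-78))*(-28/45 - 45/(-42)) = -5694*(-28*1/45 - 45*(-1/42)) = -5694*(-28/45 + 15/14) = -5694*283/630 = -268567/105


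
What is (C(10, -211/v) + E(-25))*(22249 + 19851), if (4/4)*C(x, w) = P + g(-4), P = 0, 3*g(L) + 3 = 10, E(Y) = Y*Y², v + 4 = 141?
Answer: -1973142800/3 ≈ -6.5771e+8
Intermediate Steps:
v = 137 (v = -4 + 141 = 137)
E(Y) = Y³
g(L) = 7/3 (g(L) = -1 + (⅓)*10 = -1 + 10/3 = 7/3)
C(x, w) = 7/3 (C(x, w) = 0 + 7/3 = 7/3)
(C(10, -211/v) + E(-25))*(22249 + 19851) = (7/3 + (-25)³)*(22249 + 19851) = (7/3 - 15625)*42100 = -46868/3*42100 = -1973142800/3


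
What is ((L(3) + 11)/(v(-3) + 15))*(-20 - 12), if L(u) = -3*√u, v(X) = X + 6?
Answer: -176/9 + 16*√3/3 ≈ -10.318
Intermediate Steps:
v(X) = 6 + X
((L(3) + 11)/(v(-3) + 15))*(-20 - 12) = ((-3*√3 + 11)/((6 - 3) + 15))*(-20 - 12) = ((11 - 3*√3)/(3 + 15))*(-32) = ((11 - 3*√3)/18)*(-32) = ((11 - 3*√3)*(1/18))*(-32) = (11/18 - √3/6)*(-32) = -176/9 + 16*√3/3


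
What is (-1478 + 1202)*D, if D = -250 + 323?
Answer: -20148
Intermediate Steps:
D = 73
(-1478 + 1202)*D = (-1478 + 1202)*73 = -276*73 = -20148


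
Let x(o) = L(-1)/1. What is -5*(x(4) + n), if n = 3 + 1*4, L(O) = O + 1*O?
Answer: -25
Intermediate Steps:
L(O) = 2*O (L(O) = O + O = 2*O)
n = 7 (n = 3 + 4 = 7)
x(o) = -2 (x(o) = (2*(-1))/1 = -2*1 = -2)
-5*(x(4) + n) = -5*(-2 + 7) = -5*5 = -25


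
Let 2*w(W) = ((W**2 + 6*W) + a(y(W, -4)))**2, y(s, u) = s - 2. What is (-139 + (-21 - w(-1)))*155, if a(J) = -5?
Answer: -32550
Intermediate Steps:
y(s, u) = -2 + s
w(W) = (-5 + W**2 + 6*W)**2/2 (w(W) = ((W**2 + 6*W) - 5)**2/2 = (-5 + W**2 + 6*W)**2/2)
(-139 + (-21 - w(-1)))*155 = (-139 + (-21 - (-5 + (-1)**2 + 6*(-1))**2/2))*155 = (-139 + (-21 - (-5 + 1 - 6)**2/2))*155 = (-139 + (-21 - (-10)**2/2))*155 = (-139 + (-21 - 100/2))*155 = (-139 + (-21 - 1*50))*155 = (-139 + (-21 - 50))*155 = (-139 - 71)*155 = -210*155 = -32550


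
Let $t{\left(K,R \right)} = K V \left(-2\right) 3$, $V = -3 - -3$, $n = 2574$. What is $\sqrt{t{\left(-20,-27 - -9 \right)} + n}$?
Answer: $3 \sqrt{286} \approx 50.735$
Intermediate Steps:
$V = 0$ ($V = -3 + 3 = 0$)
$t{\left(K,R \right)} = 0$ ($t{\left(K,R \right)} = K 0 \left(-2\right) 3 = K 0 \cdot 3 = 0 \cdot 3 = 0$)
$\sqrt{t{\left(-20,-27 - -9 \right)} + n} = \sqrt{0 + 2574} = \sqrt{2574} = 3 \sqrt{286}$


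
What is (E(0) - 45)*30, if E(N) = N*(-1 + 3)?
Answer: -1350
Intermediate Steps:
E(N) = 2*N (E(N) = N*2 = 2*N)
(E(0) - 45)*30 = (2*0 - 45)*30 = (0 - 45)*30 = -45*30 = -1350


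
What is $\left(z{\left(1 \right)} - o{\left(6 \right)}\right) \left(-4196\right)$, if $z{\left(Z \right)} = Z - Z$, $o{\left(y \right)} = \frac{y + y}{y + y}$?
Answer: $4196$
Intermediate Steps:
$o{\left(y \right)} = 1$ ($o{\left(y \right)} = \frac{2 y}{2 y} = 2 y \frac{1}{2 y} = 1$)
$z{\left(Z \right)} = 0$
$\left(z{\left(1 \right)} - o{\left(6 \right)}\right) \left(-4196\right) = \left(0 - 1\right) \left(-4196\right) = \left(-1\right) \left(-4196\right) = 4196$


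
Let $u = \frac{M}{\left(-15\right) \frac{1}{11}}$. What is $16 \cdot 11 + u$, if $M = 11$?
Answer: $\frac{2519}{15} \approx 167.93$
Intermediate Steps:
$u = - \frac{121}{15}$ ($u = \frac{11}{\left(-15\right) \frac{1}{11}} = \frac{11}{- \frac{15}{11}} = 11 \left(- \frac{11}{15}\right) = - \frac{121}{15} \approx -8.0667$)
$16 \cdot 11 + u = 16 \cdot 11 - \frac{121}{15} = 176 - \frac{121}{15} = \frac{2519}{15}$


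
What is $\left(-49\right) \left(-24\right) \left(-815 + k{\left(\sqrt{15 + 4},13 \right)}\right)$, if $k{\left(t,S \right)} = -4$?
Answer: $-963144$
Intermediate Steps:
$\left(-49\right) \left(-24\right) \left(-815 + k{\left(\sqrt{15 + 4},13 \right)}\right) = \left(-49\right) \left(-24\right) \left(-815 - 4\right) = 1176 \left(-819\right) = -963144$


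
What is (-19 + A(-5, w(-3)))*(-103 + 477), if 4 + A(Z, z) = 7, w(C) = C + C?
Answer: -5984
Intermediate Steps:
w(C) = 2*C
A(Z, z) = 3 (A(Z, z) = -4 + 7 = 3)
(-19 + A(-5, w(-3)))*(-103 + 477) = (-19 + 3)*(-103 + 477) = -16*374 = -5984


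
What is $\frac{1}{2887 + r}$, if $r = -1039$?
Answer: $\frac{1}{1848} \approx 0.00054113$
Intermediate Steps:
$\frac{1}{2887 + r} = \frac{1}{2887 - 1039} = \frac{1}{1848}$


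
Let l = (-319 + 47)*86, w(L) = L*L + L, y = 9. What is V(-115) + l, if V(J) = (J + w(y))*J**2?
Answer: -354017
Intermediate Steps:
w(L) = L + L**2 (w(L) = L**2 + L = L + L**2)
V(J) = J**2*(90 + J) (V(J) = (J + 9*(1 + 9))*J**2 = (J + 9*10)*J**2 = (J + 90)*J**2 = (90 + J)*J**2 = J**2*(90 + J))
l = -23392 (l = -272*86 = -23392)
V(-115) + l = (-115)**2*(90 - 115) - 23392 = 13225*(-25) - 23392 = -330625 - 23392 = -354017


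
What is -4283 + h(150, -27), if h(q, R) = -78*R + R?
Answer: -2204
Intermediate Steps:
h(q, R) = -77*R
-4283 + h(150, -27) = -4283 - 77*(-27) = -4283 + 2079 = -2204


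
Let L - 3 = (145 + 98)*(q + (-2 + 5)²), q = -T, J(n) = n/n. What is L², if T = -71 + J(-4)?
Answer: 368640000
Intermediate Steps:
J(n) = 1
T = -70 (T = -71 + 1 = -70)
q = 70 (q = -1*(-70) = 70)
L = 19200 (L = 3 + (145 + 98)*(70 + (-2 + 5)²) = 3 + 243*(70 + 3²) = 3 + 243*(70 + 9) = 3 + 243*79 = 3 + 19197 = 19200)
L² = 19200² = 368640000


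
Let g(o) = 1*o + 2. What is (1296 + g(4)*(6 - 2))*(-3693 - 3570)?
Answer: -9587160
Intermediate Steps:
g(o) = 2 + o (g(o) = o + 2 = 2 + o)
(1296 + g(4)*(6 - 2))*(-3693 - 3570) = (1296 + (2 + 4)*(6 - 2))*(-3693 - 3570) = (1296 + 6*4)*(-7263) = (1296 + 24)*(-7263) = 1320*(-7263) = -9587160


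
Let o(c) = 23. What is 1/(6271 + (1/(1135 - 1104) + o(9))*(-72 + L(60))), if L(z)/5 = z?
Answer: 31/357193 ≈ 8.6788e-5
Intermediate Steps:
L(z) = 5*z
1/(6271 + (1/(1135 - 1104) + o(9))*(-72 + L(60))) = 1/(6271 + (1/(1135 - 1104) + 23)*(-72 + 5*60)) = 1/(6271 + (1/31 + 23)*(-72 + 300)) = 1/(6271 + (1/31 + 23)*228) = 1/(6271 + (714/31)*228) = 1/(6271 + 162792/31) = 1/(357193/31) = 31/357193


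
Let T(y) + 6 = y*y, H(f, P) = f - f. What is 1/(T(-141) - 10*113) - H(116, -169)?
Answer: 1/18745 ≈ 5.3348e-5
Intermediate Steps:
H(f, P) = 0
T(y) = -6 + y² (T(y) = -6 + y*y = -6 + y²)
1/(T(-141) - 10*113) - H(116, -169) = 1/((-6 + (-141)²) - 10*113) - 1*0 = 1/((-6 + 19881) - 1130) + 0 = 1/(19875 - 1130) + 0 = 1/18745 + 0 = 1/18745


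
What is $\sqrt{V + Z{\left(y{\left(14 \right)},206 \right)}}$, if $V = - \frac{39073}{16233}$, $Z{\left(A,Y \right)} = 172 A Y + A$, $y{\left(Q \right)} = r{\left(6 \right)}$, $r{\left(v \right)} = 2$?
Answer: $\frac{\sqrt{18673285868265}}{16233} \approx 266.2$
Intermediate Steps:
$y{\left(Q \right)} = 2$
$Z{\left(A,Y \right)} = A + 172 A Y$ ($Z{\left(A,Y \right)} = 172 A Y + A = A + 172 A Y$)
$V = - \frac{39073}{16233}$ ($V = \left(-39073\right) \frac{1}{16233} = - \frac{39073}{16233} \approx -2.407$)
$\sqrt{V + Z{\left(y{\left(14 \right)},206 \right)}} = \sqrt{- \frac{39073}{16233} + 2 \left(1 + 172 \cdot 206\right)} = \sqrt{- \frac{39073}{16233} + 2 \left(1 + 35432\right)} = \sqrt{- \frac{39073}{16233} + 2 \cdot 35433} = \sqrt{- \frac{39073}{16233} + 70866} = \sqrt{\frac{1150328705}{16233}} = \frac{\sqrt{18673285868265}}{16233}$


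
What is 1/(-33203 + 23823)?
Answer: -1/9380 ≈ -0.00010661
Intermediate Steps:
1/(-33203 + 23823) = 1/(-9380) = -1/9380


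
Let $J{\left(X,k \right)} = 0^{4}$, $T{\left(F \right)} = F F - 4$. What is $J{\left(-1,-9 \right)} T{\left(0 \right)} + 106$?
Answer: $106$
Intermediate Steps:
$T{\left(F \right)} = -4 + F^{2}$ ($T{\left(F \right)} = F^{2} - 4 = -4 + F^{2}$)
$J{\left(X,k \right)} = 0$
$J{\left(-1,-9 \right)} T{\left(0 \right)} + 106 = 0 \left(-4 + 0^{2}\right) + 106 = 0 \left(-4 + 0\right) + 106 = 0 \left(-4\right) + 106 = 0 + 106 = 106$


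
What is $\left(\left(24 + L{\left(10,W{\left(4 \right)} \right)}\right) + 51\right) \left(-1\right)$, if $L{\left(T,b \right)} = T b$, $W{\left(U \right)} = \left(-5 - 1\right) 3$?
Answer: $105$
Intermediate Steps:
$W{\left(U \right)} = -18$ ($W{\left(U \right)} = \left(-6\right) 3 = -18$)
$\left(\left(24 + L{\left(10,W{\left(4 \right)} \right)}\right) + 51\right) \left(-1\right) = \left(\left(24 + 10 \left(-18\right)\right) + 51\right) \left(-1\right) = \left(\left(24 - 180\right) + 51\right) \left(-1\right) = \left(-156 + 51\right) \left(-1\right) = \left(-105\right) \left(-1\right) = 105$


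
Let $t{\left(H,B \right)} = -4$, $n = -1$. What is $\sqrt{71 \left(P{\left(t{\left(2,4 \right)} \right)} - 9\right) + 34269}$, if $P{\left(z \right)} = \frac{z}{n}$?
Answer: $\sqrt{33914} \approx 184.16$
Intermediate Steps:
$P{\left(z \right)} = - z$ ($P{\left(z \right)} = \frac{z}{-1} = z \left(-1\right) = - z$)
$\sqrt{71 \left(P{\left(t{\left(2,4 \right)} \right)} - 9\right) + 34269} = \sqrt{71 \left(\left(-1\right) \left(-4\right) - 9\right) + 34269} = \sqrt{71 \left(4 - 9\right) + 34269} = \sqrt{71 \left(-5\right) + 34269} = \sqrt{-355 + 34269} = \sqrt{33914}$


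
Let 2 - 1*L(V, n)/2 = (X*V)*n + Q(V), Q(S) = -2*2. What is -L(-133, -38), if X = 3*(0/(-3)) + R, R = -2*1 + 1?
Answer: -10120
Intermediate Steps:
R = -1 (R = -2 + 1 = -1)
Q(S) = -4
X = -1 (X = 3*(0/(-3)) - 1 = 3*(0*(-⅓)) - 1 = 3*0 - 1 = 0 - 1 = -1)
L(V, n) = 12 + 2*V*n (L(V, n) = 4 - 2*((-V)*n - 4) = 4 - 2*(-V*n - 4) = 4 - 2*(-4 - V*n) = 4 + (8 + 2*V*n) = 12 + 2*V*n)
-L(-133, -38) = -(12 + 2*(-133)*(-38)) = -(12 + 10108) = -1*10120 = -10120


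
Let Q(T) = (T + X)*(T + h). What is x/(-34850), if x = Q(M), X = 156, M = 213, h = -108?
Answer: -189/170 ≈ -1.1118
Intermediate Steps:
Q(T) = (-108 + T)*(156 + T) (Q(T) = (T + 156)*(T - 108) = (156 + T)*(-108 + T) = (-108 + T)*(156 + T))
x = 38745 (x = -16848 + 213**2 + 48*213 = -16848 + 45369 + 10224 = 38745)
x/(-34850) = 38745/(-34850) = 38745*(-1/34850) = -189/170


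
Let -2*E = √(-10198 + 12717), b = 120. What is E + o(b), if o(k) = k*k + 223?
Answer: 14623 - √2519/2 ≈ 14598.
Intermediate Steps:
o(k) = 223 + k² (o(k) = k² + 223 = 223 + k²)
E = -√2519/2 (E = -√(-10198 + 12717)/2 = -√2519/2 ≈ -25.095)
E + o(b) = -√2519/2 + (223 + 120²) = -√2519/2 + (223 + 14400) = -√2519/2 + 14623 = 14623 - √2519/2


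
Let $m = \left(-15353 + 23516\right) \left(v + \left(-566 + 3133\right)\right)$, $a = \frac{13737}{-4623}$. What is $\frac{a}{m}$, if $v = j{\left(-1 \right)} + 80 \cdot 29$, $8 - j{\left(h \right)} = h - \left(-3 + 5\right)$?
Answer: $- \frac{4579}{61612838334} \approx -7.4319 \cdot 10^{-8}$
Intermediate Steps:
$j{\left(h \right)} = 10 - h$ ($j{\left(h \right)} = 8 - \left(h - \left(-3 + 5\right)\right) = 8 - \left(h - 2\right) = 8 - \left(-2 + h\right) = 10 - h$)
$v = 2331$ ($v = \left(10 - -1\right) + 80 \cdot 29 = \left(10 + 1\right) + 2320 = 11 + 2320 = 2331$)
$a = - \frac{4579}{1541}$ ($a = 13737 \left(- \frac{1}{4623}\right) = - \frac{4579}{1541} \approx -2.9714$)
$m = 39982374$ ($m = \left(-15353 + 23516\right) \left(2331 + \left(-566 + 3133\right)\right) = 8163 \left(2331 + 2567\right) = 8163 \cdot 4898 = 39982374$)
$\frac{a}{m} = - \frac{4579}{1541 \cdot 39982374} = \left(- \frac{4579}{1541}\right) \frac{1}{39982374} = - \frac{4579}{61612838334}$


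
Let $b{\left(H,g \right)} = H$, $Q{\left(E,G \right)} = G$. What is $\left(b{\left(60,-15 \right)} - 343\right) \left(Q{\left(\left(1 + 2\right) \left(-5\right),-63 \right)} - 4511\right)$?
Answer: $1294442$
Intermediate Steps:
$\left(b{\left(60,-15 \right)} - 343\right) \left(Q{\left(\left(1 + 2\right) \left(-5\right),-63 \right)} - 4511\right) = \left(60 - 343\right) \left(-63 - 4511\right) = \left(-283\right) \left(-4574\right) = 1294442$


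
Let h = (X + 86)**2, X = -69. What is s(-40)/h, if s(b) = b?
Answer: -40/289 ≈ -0.13841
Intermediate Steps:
h = 289 (h = (-69 + 86)**2 = 17**2 = 289)
s(-40)/h = -40/289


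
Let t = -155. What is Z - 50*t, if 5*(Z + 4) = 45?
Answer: 7755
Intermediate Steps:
Z = 5 (Z = -4 + (1/5)*45 = -4 + 9 = 5)
Z - 50*t = 5 - 50*(-155) = 5 + 7750 = 7755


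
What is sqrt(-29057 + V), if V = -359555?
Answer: 2*I*sqrt(97153) ≈ 623.39*I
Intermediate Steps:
sqrt(-29057 + V) = sqrt(-29057 - 359555) = sqrt(-388612) = 2*I*sqrt(97153)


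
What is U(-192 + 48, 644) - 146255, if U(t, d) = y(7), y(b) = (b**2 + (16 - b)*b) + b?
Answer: -146136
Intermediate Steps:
y(b) = b + b**2 + b*(16 - b) (y(b) = (b**2 + b*(16 - b)) + b = b + b**2 + b*(16 - b))
U(t, d) = 119 (U(t, d) = 17*7 = 119)
U(-192 + 48, 644) - 146255 = 119 - 146255 = -146136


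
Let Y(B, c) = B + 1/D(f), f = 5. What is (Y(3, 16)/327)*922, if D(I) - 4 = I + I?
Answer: 19823/2289 ≈ 8.6601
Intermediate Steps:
D(I) = 4 + 2*I (D(I) = 4 + (I + I) = 4 + 2*I)
Y(B, c) = 1/14 + B (Y(B, c) = B + 1/(4 + 2*5) = B + 1/(4 + 10) = B + 1/14 = 1/14 + B)
(Y(3, 16)/327)*922 = ((1/14 + 3)/327)*922 = ((43/14)*(1/327))*922 = (43/4578)*922 = 19823/2289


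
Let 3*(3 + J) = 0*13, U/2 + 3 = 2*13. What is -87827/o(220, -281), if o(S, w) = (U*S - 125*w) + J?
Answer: -87827/45242 ≈ -1.9413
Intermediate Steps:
U = 46 (U = -6 + 2*(2*13) = -6 + 2*26 = -6 + 52 = 46)
J = -3 (J = -3 + (0*13)/3 = -3 + (⅓)*0 = -3 + 0 = -3)
o(S, w) = -3 - 125*w + 46*S (o(S, w) = (46*S - 125*w) - 3 = (-125*w + 46*S) - 3 = -3 - 125*w + 46*S)
-87827/o(220, -281) = -87827/(-3 - 125*(-281) + 46*220) = -87827/(-3 + 35125 + 10120) = -87827/45242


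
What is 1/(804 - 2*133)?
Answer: 1/538 ≈ 0.0018587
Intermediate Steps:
1/(804 - 2*133) = 1/(804 - 266) = 1/538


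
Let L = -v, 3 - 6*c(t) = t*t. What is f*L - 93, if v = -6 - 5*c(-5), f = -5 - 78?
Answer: 2792/3 ≈ 930.67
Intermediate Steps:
c(t) = ½ - t²/6 (c(t) = ½ - t*t/6 = ½ - t²/6)
f = -83
v = 37/3 (v = -6 - 5*(½ - ⅙*(-5)²) = -6 - 5*(½ - ⅙*25) = -6 - 5*(½ - 25/6) = -6 - 5*(-11/3) = -6 + 55/3 = 37/3 ≈ 12.333)
L = -37/3 (L = -1*37/3 = -37/3 ≈ -12.333)
f*L - 93 = -83*(-37/3) - 93 = 3071/3 - 93 = 2792/3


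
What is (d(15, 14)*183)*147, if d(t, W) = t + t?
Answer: 807030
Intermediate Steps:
d(t, W) = 2*t
(d(15, 14)*183)*147 = ((2*15)*183)*147 = (30*183)*147 = 5490*147 = 807030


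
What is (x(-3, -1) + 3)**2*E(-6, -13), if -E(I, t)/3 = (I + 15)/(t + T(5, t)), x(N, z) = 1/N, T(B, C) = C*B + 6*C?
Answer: 16/13 ≈ 1.2308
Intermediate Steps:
T(B, C) = 6*C + B*C (T(B, C) = B*C + 6*C = 6*C + B*C)
E(I, t) = -(15 + I)/(4*t) (E(I, t) = -3*(I + 15)/(t + t*(6 + 5)) = -3*(15 + I)/(t + t*11) = -3*(15 + I)/(t + 11*t) = -3*(15 + I)/(12*t) = -3*(15 + I)*1/(12*t) = -(15 + I)/(4*t))
(x(-3, -1) + 3)**2*E(-6, -13) = (1/(-3) + 3)**2*((1/4)*(-15 - 1*(-6))/(-13)) = (-1/3 + 3)**2*((1/4)*(-1/13)*(-15 + 6)) = (8/3)**2*((1/4)*(-1/13)*(-9)) = (64/9)*(9/52) = 16/13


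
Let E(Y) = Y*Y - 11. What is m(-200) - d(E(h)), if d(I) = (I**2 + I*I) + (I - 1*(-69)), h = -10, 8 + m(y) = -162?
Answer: -16170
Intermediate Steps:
m(y) = -170 (m(y) = -8 - 162 = -170)
E(Y) = -11 + Y**2 (E(Y) = Y**2 - 11 = -11 + Y**2)
d(I) = 69 + I + 2*I**2 (d(I) = (I**2 + I**2) + (I + 69) = 2*I**2 + (69 + I) = 69 + I + 2*I**2)
m(-200) - d(E(h)) = -170 - (69 + (-11 + (-10)**2) + 2*(-11 + (-10)**2)**2) = -170 - (69 + (-11 + 100) + 2*(-11 + 100)**2) = -170 - (69 + 89 + 2*89**2) = -170 - (69 + 89 + 2*7921) = -170 - (69 + 89 + 15842) = -170 - 1*16000 = -170 - 16000 = -16170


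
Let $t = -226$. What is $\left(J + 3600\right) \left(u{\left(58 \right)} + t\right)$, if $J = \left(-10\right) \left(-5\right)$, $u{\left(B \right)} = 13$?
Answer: $-777450$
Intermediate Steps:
$J = 50$
$\left(J + 3600\right) \left(u{\left(58 \right)} + t\right) = \left(50 + 3600\right) \left(13 - 226\right) = 3650 \left(-213\right) = -777450$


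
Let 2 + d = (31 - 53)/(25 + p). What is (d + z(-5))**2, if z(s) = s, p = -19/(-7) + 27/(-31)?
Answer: 2074711401/33930625 ≈ 61.146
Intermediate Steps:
p = 400/217 (p = -19*(-1/7) + 27*(-1/31) = 19/7 - 27/31 = 400/217 ≈ 1.8433)
d = -16424/5825 (d = -2 + (31 - 53)/(25 + 400/217) = -2 - 22/5825/217 = -2 - 22*217/5825 = -2 - 4774/5825 = -16424/5825 ≈ -2.8196)
(d + z(-5))**2 = (-16424/5825 - 5)**2 = (-45549/5825)**2 = 2074711401/33930625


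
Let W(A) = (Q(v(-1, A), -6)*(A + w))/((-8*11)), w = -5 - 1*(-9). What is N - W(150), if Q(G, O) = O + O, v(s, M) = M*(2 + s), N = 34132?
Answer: 34111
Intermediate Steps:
w = 4 (w = -5 + 9 = 4)
Q(G, O) = 2*O
W(A) = 6/11 + 3*A/22 (W(A) = ((2*(-6))*(A + 4))/((-8*11)) = -12*(4 + A)/(-88) = (-48 - 12*A)*(-1/88) = 6/11 + 3*A/22)
N - W(150) = 34132 - (6/11 + (3/22)*150) = 34132 - (6/11 + 225/11) = 34132 - 1*21 = 34132 - 21 = 34111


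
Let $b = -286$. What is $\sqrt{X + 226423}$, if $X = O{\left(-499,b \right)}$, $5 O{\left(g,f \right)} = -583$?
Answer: $\frac{2 \sqrt{1414415}}{5} \approx 475.72$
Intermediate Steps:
$O{\left(g,f \right)} = - \frac{583}{5}$ ($O{\left(g,f \right)} = \frac{1}{5} \left(-583\right) = - \frac{583}{5}$)
$X = - \frac{583}{5} \approx -116.6$
$\sqrt{X + 226423} = \sqrt{- \frac{583}{5} + 226423} = \sqrt{\frac{1131532}{5}} = \frac{2 \sqrt{1414415}}{5}$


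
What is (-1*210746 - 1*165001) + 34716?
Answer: -341031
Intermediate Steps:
(-1*210746 - 1*165001) + 34716 = (-210746 - 165001) + 34716 = -375747 + 34716 = -341031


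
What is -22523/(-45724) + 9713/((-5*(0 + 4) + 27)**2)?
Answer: 63602977/320068 ≈ 198.72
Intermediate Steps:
-22523/(-45724) + 9713/((-5*(0 + 4) + 27)**2) = -22523*(-1/45724) + 9713/((-5*4 + 27)**2) = 22523/45724 + 9713/((-20 + 27)**2) = 22523/45724 + 9713/(7**2) = 22523/45724 + 9713/49 = 63602977/320068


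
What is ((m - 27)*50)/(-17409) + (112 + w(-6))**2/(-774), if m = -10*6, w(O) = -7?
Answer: -6983975/499058 ≈ -13.994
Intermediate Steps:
m = -60
((m - 27)*50)/(-17409) + (112 + w(-6))**2/(-774) = ((-60 - 27)*50)/(-17409) + (112 - 7)**2/(-774) = -87*50*(-1/17409) + 105**2*(-1/774) = -4350*(-1/17409) + 11025*(-1/774) = 1450/5803 - 1225/86 = -6983975/499058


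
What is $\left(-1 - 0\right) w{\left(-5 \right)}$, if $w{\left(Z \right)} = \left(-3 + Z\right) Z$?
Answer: $-40$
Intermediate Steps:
$w{\left(Z \right)} = Z \left(-3 + Z\right)$
$\left(-1 - 0\right) w{\left(-5 \right)} = \left(-1 - 0\right) \left(- 5 \left(-3 - 5\right)\right) = \left(-1 + 0\right) \left(\left(-5\right) \left(-8\right)\right) = \left(-1\right) 40 = -40$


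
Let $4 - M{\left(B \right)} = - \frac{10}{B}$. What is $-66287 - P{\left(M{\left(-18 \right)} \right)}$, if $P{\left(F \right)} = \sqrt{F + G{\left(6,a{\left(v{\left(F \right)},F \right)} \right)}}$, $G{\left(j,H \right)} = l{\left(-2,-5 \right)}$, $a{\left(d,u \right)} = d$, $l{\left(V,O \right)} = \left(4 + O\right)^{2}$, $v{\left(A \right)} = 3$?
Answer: $-66287 - \frac{2 \sqrt{10}}{3} \approx -66289.0$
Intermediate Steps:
$M{\left(B \right)} = 4 + \frac{10}{B}$ ($M{\left(B \right)} = 4 - - \frac{10}{B} = 4 + \frac{10}{B}$)
$G{\left(j,H \right)} = 1$ ($G{\left(j,H \right)} = \left(4 - 5\right)^{2} = \left(-1\right)^{2} = 1$)
$P{\left(F \right)} = \sqrt{1 + F}$ ($P{\left(F \right)} = \sqrt{F + 1} = \sqrt{1 + F}$)
$-66287 - P{\left(M{\left(-18 \right)} \right)} = -66287 - \sqrt{1 + \left(4 + \frac{10}{-18}\right)} = -66287 - \sqrt{1 + \left(4 + 10 \left(- \frac{1}{18}\right)\right)} = -66287 - \sqrt{1 + \left(4 - \frac{5}{9}\right)} = -66287 - \sqrt{1 + \frac{31}{9}} = -66287 - \sqrt{\frac{40}{9}} = -66287 - \frac{2 \sqrt{10}}{3}$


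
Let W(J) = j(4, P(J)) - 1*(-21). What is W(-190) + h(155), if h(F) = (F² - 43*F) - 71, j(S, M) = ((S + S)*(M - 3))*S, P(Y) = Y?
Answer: 11134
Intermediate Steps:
j(S, M) = 2*S²*(-3 + M) (j(S, M) = ((2*S)*(-3 + M))*S = (2*S*(-3 + M))*S = 2*S²*(-3 + M))
h(F) = -71 + F² - 43*F
W(J) = -75 + 32*J (W(J) = 2*4²*(-3 + J) - 1*(-21) = 2*16*(-3 + J) + 21 = (-96 + 32*J) + 21 = -75 + 32*J)
W(-190) + h(155) = (-75 + 32*(-190)) + (-71 + 155² - 43*155) = (-75 - 6080) + (-71 + 24025 - 6665) = -6155 + 17289 = 11134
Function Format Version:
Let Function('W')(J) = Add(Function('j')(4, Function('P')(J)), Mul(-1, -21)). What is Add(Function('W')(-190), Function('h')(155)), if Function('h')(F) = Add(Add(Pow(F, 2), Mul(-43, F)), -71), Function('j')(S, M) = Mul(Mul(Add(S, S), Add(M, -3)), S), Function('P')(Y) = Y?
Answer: 11134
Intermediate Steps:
Function('j')(S, M) = Mul(2, Pow(S, 2), Add(-3, M)) (Function('j')(S, M) = Mul(Mul(Mul(2, S), Add(-3, M)), S) = Mul(Mul(2, S, Add(-3, M)), S) = Mul(2, Pow(S, 2), Add(-3, M)))
Function('h')(F) = Add(-71, Pow(F, 2), Mul(-43, F))
Function('W')(J) = Add(-75, Mul(32, J)) (Function('W')(J) = Add(Mul(2, Pow(4, 2), Add(-3, J)), Mul(-1, -21)) = Add(Mul(2, 16, Add(-3, J)), 21) = Add(Add(-96, Mul(32, J)), 21) = Add(-75, Mul(32, J)))
Add(Function('W')(-190), Function('h')(155)) = Add(Add(-75, Mul(32, -190)), Add(-71, Pow(155, 2), Mul(-43, 155))) = Add(Add(-75, -6080), Add(-71, 24025, -6665)) = Add(-6155, 17289) = 11134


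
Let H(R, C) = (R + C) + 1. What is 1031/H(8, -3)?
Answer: 1031/6 ≈ 171.83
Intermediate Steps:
H(R, C) = 1 + C + R (H(R, C) = (C + R) + 1 = 1 + C + R)
1031/H(8, -3) = 1031/(1 - 3 + 8) = 1031/6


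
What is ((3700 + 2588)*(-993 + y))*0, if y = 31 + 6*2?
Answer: 0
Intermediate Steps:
y = 43 (y = 31 + 12 = 43)
((3700 + 2588)*(-993 + y))*0 = ((3700 + 2588)*(-993 + 43))*0 = (6288*(-950))*0 = -5973600*0 = 0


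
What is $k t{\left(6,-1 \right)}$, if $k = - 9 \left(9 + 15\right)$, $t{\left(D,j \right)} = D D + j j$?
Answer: $-7992$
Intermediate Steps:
$t{\left(D,j \right)} = D^{2} + j^{2}$
$k = -216$ ($k = \left(-9\right) 24 = -216$)
$k t{\left(6,-1 \right)} = - 216 \left(6^{2} + \left(-1\right)^{2}\right) = - 216 \left(36 + 1\right) = \left(-216\right) 37 = -7992$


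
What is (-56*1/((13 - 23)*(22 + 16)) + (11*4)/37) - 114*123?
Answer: -49282632/3515 ≈ -14021.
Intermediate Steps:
(-56*1/((13 - 23)*(22 + 16)) + (11*4)/37) - 114*123 = (-56/((-10*38)) + 44*(1/37)) - 14022 = (-56/(-380) + 44/37) - 14022 = (-56*(-1/380) + 44/37) - 14022 = (14/95 + 44/37) - 14022 = 4698/3515 - 14022 = -49282632/3515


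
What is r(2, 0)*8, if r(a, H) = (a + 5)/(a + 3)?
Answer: 56/5 ≈ 11.200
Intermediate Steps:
r(a, H) = (5 + a)/(3 + a)
r(2, 0)*8 = ((5 + 2)/(3 + 2))*8 = (7/5)*8 = 56/5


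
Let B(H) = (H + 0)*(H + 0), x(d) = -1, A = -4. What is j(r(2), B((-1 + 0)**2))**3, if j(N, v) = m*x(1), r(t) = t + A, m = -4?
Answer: 64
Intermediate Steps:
r(t) = -4 + t (r(t) = t - 4 = -4 + t)
B(H) = H**2 (B(H) = H*H = H**2)
j(N, v) = 4 (j(N, v) = -4*(-1) = 4)
j(r(2), B((-1 + 0)**2))**3 = 4**3 = 64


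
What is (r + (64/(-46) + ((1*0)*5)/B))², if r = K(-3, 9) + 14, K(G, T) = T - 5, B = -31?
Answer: 145924/529 ≈ 275.85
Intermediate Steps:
K(G, T) = -5 + T
r = 18 (r = (-5 + 9) + 14 = 4 + 14 = 18)
(r + (64/(-46) + ((1*0)*5)/B))² = (18 + (64/(-46) + ((1*0)*5)/(-31)))² = (18 + (64*(-1/46) + (0*5)*(-1/31)))² = (18 + (-32/23 + 0*(-1/31)))² = (18 + (-32/23 + 0))² = (18 - 32/23)² = (382/23)² = 145924/529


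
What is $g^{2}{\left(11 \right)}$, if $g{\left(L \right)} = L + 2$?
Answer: $169$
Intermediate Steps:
$g{\left(L \right)} = 2 + L$
$g^{2}{\left(11 \right)} = \left(2 + 11\right)^{2} = 13^{2} = 169$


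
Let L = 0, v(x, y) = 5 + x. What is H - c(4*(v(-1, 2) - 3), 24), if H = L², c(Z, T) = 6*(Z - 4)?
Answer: 0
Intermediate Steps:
c(Z, T) = -24 + 6*Z (c(Z, T) = 6*(-4 + Z) = -24 + 6*Z)
H = 0 (H = 0² = 0)
H - c(4*(v(-1, 2) - 3), 24) = 0 - (-24 + 6*(4*((5 - 1) - 3))) = 0 - (-24 + 6*(4*(4 - 3))) = 0 - (-24 + 6*(4*1)) = 0 - (-24 + 6*4) = 0 - (-24 + 24) = 0 - 1*0 = 0 + 0 = 0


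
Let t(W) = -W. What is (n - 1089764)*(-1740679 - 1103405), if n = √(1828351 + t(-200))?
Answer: 3099380356176 - 2844084*√1828551 ≈ 3.0955e+12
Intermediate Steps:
n = √1828551 (n = √(1828351 - 1*(-200)) = √(1828351 + 200) = √1828551 ≈ 1352.2)
(n - 1089764)*(-1740679 - 1103405) = (√1828551 - 1089764)*(-1740679 - 1103405) = (-1089764 + √1828551)*(-2844084) = 3099380356176 - 2844084*√1828551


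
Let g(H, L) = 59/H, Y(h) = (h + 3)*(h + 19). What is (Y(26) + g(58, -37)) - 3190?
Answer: -109271/58 ≈ -1884.0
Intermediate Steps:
Y(h) = (3 + h)*(19 + h)
(Y(26) + g(58, -37)) - 3190 = ((57 + 26**2 + 22*26) + 59/58) - 3190 = ((57 + 676 + 572) + 59*(1/58)) - 3190 = (1305 + 59/58) - 3190 = 75749/58 - 3190 = -109271/58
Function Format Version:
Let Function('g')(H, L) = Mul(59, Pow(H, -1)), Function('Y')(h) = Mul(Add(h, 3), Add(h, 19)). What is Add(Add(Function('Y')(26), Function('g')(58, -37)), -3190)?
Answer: Rational(-109271, 58) ≈ -1884.0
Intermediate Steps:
Function('Y')(h) = Mul(Add(3, h), Add(19, h))
Add(Add(Function('Y')(26), Function('g')(58, -37)), -3190) = Add(Add(Add(57, Pow(26, 2), Mul(22, 26)), Mul(59, Pow(58, -1))), -3190) = Add(Add(Add(57, 676, 572), Mul(59, Rational(1, 58))), -3190) = Add(Add(1305, Rational(59, 58)), -3190) = Add(Rational(75749, 58), -3190) = Rational(-109271, 58)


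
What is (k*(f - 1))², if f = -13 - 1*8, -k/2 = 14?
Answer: 379456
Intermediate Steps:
k = -28 (k = -2*14 = -28)
f = -21 (f = -13 - 8 = -21)
(k*(f - 1))² = (-28*(-21 - 1))² = (-28*(-22))² = 616² = 379456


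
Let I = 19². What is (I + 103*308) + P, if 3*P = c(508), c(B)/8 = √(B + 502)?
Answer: 32085 + 8*√1010/3 ≈ 32170.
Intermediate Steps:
c(B) = 8*√(502 + B) (c(B) = 8*√(B + 502) = 8*√(502 + B))
I = 361
P = 8*√1010/3 (P = (8*√(502 + 508))/3 = (8*√1010)/3 = 8*√1010/3 ≈ 84.748)
(I + 103*308) + P = (361 + 103*308) + 8*√1010/3 = (361 + 31724) + 8*√1010/3 = 32085 + 8*√1010/3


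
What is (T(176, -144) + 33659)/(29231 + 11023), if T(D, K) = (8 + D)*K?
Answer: 7163/40254 ≈ 0.17795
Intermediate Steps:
T(D, K) = K*(8 + D)
(T(176, -144) + 33659)/(29231 + 11023) = (-144*(8 + 176) + 33659)/(29231 + 11023) = (-144*184 + 33659)/40254 = (-26496 + 33659)*(1/40254) = 7163*(1/40254) = 7163/40254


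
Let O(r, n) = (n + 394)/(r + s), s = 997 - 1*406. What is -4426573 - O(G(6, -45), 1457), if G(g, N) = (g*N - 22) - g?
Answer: -1296987740/293 ≈ -4.4266e+6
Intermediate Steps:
s = 591 (s = 997 - 406 = 591)
G(g, N) = -22 - g + N*g (G(g, N) = (N*g - 22) - g = (-22 + N*g) - g = -22 - g + N*g)
O(r, n) = (394 + n)/(591 + r) (O(r, n) = (n + 394)/(r + 591) = (394 + n)/(591 + r))
-4426573 - O(G(6, -45), 1457) = -4426573 - (394 + 1457)/(591 + (-22 - 1*6 - 45*6)) = -4426573 - 1851/(591 + (-22 - 6 - 270)) = -4426573 - 1851/(591 - 298) = -4426573 - 1851/293 = -1296987740/293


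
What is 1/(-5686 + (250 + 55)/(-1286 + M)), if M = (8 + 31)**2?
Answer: -47/267181 ≈ -0.00017591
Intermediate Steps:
M = 1521 (M = 39**2 = 1521)
1/(-5686 + (250 + 55)/(-1286 + M)) = 1/(-5686 + (250 + 55)/(-1286 + 1521)) = 1/(-5686 + 305/235) = 1/(-5686 + 305*(1/235)) = 1/(-5686 + 61/47) = 1/(-267181/47) = -47/267181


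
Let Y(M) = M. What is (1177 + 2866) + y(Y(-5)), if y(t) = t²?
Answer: 4068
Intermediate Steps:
(1177 + 2866) + y(Y(-5)) = (1177 + 2866) + (-5)² = 4043 + 25 = 4068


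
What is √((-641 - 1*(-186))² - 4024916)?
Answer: I*√3817891 ≈ 1953.9*I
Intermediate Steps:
√((-641 - 1*(-186))² - 4024916) = √((-641 + 186)² - 4024916) = √((-455)² - 4024916) = √(207025 - 4024916) = √(-3817891) = I*√3817891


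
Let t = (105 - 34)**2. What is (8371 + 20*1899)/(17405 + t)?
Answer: 46351/22446 ≈ 2.0650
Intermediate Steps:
t = 5041 (t = 71**2 = 5041)
(8371 + 20*1899)/(17405 + t) = (8371 + 20*1899)/(17405 + 5041) = (8371 + 37980)/22446 = 46351*(1/22446) = 46351/22446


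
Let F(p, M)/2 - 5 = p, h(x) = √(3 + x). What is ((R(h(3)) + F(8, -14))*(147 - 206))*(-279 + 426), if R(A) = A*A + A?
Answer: -277536 - 8673*√6 ≈ -2.9878e+5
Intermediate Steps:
F(p, M) = 10 + 2*p
R(A) = A + A² (R(A) = A² + A = A + A²)
((R(h(3)) + F(8, -14))*(147 - 206))*(-279 + 426) = ((√(3 + 3)*(1 + √(3 + 3)) + (10 + 2*8))*(147 - 206))*(-279 + 426) = ((√6*(1 + √6) + (10 + 16))*(-59))*147 = ((√6*(1 + √6) + 26)*(-59))*147 = ((26 + √6*(1 + √6))*(-59))*147 = (-1534 - 59*√6*(1 + √6))*147 = -225498 - 8673*√6*(1 + √6)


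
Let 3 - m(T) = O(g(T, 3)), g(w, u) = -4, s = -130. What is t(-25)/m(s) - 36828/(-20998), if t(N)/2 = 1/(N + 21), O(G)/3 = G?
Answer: 541921/314970 ≈ 1.7205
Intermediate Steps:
O(G) = 3*G
m(T) = 15 (m(T) = 3 - 3*(-4) = 3 - 1*(-12) = 3 + 12 = 15)
t(N) = 2/(21 + N) (t(N) = 2/(N + 21) = 2/(21 + N))
t(-25)/m(s) - 36828/(-20998) = (2/(21 - 25))/15 - 36828/(-20998) = (2/(-4))*(1/15) - 36828*(-1/20998) = (2*(-¼))*(1/15) + 18414/10499 = -½*1/15 + 18414/10499 = -1/30 + 18414/10499 = 541921/314970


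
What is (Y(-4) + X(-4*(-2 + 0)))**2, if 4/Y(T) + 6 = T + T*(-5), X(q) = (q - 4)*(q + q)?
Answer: 103684/25 ≈ 4147.4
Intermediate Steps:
X(q) = 2*q*(-4 + q) (X(q) = (-4 + q)*(2*q) = 2*q*(-4 + q))
Y(T) = 4/(-6 - 4*T) (Y(T) = 4/(-6 + (T + T*(-5))) = 4/(-6 + (T - 5*T)) = 4/(-6 - 4*T))
(Y(-4) + X(-4*(-2 + 0)))**2 = (-2/(3 + 2*(-4)) + 2*(-4*(-2 + 0))*(-4 - 4*(-2 + 0)))**2 = (-2/(3 - 8) + 2*(-4*(-2))*(-4 - 4*(-2)))**2 = (-2/(-5) + 2*8*(-4 + 8))**2 = (-2*(-1/5) + 2*8*4)**2 = (2/5 + 64)**2 = (322/5)**2 = 103684/25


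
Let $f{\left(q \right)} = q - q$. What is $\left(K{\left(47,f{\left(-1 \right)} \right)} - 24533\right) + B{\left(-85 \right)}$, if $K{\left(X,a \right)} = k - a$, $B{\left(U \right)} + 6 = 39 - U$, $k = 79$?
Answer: $-24336$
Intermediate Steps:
$B{\left(U \right)} = 33 - U$ ($B{\left(U \right)} = -6 - \left(-39 + U\right) = 33 - U$)
$f{\left(q \right)} = 0$
$K{\left(X,a \right)} = 79 - a$
$\left(K{\left(47,f{\left(-1 \right)} \right)} - 24533\right) + B{\left(-85 \right)} = \left(\left(79 - 0\right) - 24533\right) + \left(33 - -85\right) = \left(\left(79 + 0\right) - 24533\right) + \left(33 + 85\right) = \left(79 - 24533\right) + 118 = -24454 + 118 = -24336$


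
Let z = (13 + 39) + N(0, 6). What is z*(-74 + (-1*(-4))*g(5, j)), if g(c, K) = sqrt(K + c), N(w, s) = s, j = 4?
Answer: -3596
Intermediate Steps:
z = 58 (z = (13 + 39) + 6 = 52 + 6 = 58)
z*(-74 + (-1*(-4))*g(5, j)) = 58*(-74 + (-1*(-4))*sqrt(4 + 5)) = 58*(-74 + 4*sqrt(9)) = 58*(-74 + 4*3) = 58*(-74 + 12) = 58*(-62) = -3596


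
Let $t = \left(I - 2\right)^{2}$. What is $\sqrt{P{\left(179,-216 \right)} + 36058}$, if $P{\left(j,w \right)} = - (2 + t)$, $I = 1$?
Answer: $\sqrt{36055} \approx 189.88$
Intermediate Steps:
$t = 1$ ($t = \left(1 - 2\right)^{2} = \left(-1\right)^{2} = 1$)
$P{\left(j,w \right)} = -3$ ($P{\left(j,w \right)} = - (2 + 1) = \left(-1\right) 3 = -3$)
$\sqrt{P{\left(179,-216 \right)} + 36058} = \sqrt{-3 + 36058} = \sqrt{36055}$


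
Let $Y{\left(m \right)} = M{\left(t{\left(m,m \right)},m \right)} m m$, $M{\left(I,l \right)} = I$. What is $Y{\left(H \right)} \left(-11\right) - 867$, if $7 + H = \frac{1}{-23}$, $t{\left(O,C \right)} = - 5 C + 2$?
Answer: $- \frac{257662293}{12167} \approx -21177.0$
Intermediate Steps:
$t{\left(O,C \right)} = 2 - 5 C$
$H = - \frac{162}{23}$ ($H = -7 + \frac{1}{-23} = -7 - \frac{1}{23} = - \frac{162}{23} \approx -7.0435$)
$Y{\left(m \right)} = m^{2} \left(2 - 5 m\right)$ ($Y{\left(m \right)} = \left(2 - 5 m\right) m m = m \left(2 - 5 m\right) m = m^{2} \left(2 - 5 m\right)$)
$Y{\left(H \right)} \left(-11\right) - 867 = \left(- \frac{162}{23}\right)^{2} \left(2 - - \frac{810}{23}\right) \left(-11\right) - 867 = \frac{26244 \left(2 + \frac{810}{23}\right)}{529} \left(-11\right) - 867 = \frac{26244}{529} \cdot \frac{856}{23} \left(-11\right) - 867 = \frac{22464864}{12167} \left(-11\right) - 867 = - \frac{247113504}{12167} - 867 = - \frac{257662293}{12167}$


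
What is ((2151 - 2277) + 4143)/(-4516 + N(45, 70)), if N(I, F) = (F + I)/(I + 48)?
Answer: -373581/419873 ≈ -0.88975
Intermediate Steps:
N(I, F) = (F + I)/(48 + I)
((2151 - 2277) + 4143)/(-4516 + N(45, 70)) = ((2151 - 2277) + 4143)/(-4516 + (70 + 45)/(48 + 45)) = (-126 + 4143)/(-4516 + 115/93) = 4017/(-4516 + (1/93)*115) = 4017/(-4516 + 115/93) = 4017/(-419873/93) = 4017*(-93/419873) = -373581/419873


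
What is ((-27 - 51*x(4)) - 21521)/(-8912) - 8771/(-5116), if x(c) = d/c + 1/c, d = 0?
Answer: 188471949/45593792 ≈ 4.1337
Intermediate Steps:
x(c) = 1/c (x(c) = 0/c + 1/c = 0 + 1/c = 1/c)
((-27 - 51*x(4)) - 21521)/(-8912) - 8771/(-5116) = ((-27 - 51/4) - 21521)/(-8912) - 8771/(-5116) = ((-27 - 51*¼) - 21521)*(-1/8912) - 8771*(-1/5116) = ((-27 - 51/4) - 21521)*(-1/8912) + 8771/5116 = (-159/4 - 21521)*(-1/8912) + 8771/5116 = -86243/4*(-1/8912) + 8771/5116 = 86243/35648 + 8771/5116 = 188471949/45593792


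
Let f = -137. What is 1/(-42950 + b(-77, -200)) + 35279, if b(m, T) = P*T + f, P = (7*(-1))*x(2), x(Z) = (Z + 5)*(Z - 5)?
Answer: 2557268872/72487 ≈ 35279.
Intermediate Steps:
x(Z) = (-5 + Z)*(5 + Z) (x(Z) = (5 + Z)*(-5 + Z) = (-5 + Z)*(5 + Z))
P = 147 (P = (7*(-1))*(-25 + 2²) = -7*(-25 + 4) = -7*(-21) = 147)
b(m, T) = -137 + 147*T (b(m, T) = 147*T - 137 = -137 + 147*T)
1/(-42950 + b(-77, -200)) + 35279 = 1/(-42950 + (-137 + 147*(-200))) + 35279 = 1/(-42950 + (-137 - 29400)) + 35279 = 1/(-42950 - 29537) + 35279 = 1/(-72487) + 35279 = -1/72487 + 35279 = 2557268872/72487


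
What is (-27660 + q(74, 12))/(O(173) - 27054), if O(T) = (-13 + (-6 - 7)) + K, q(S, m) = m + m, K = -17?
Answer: 564/553 ≈ 1.0199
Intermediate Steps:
q(S, m) = 2*m
O(T) = -43 (O(T) = (-13 + (-6 - 7)) - 17 = (-13 - 13) - 17 = -26 - 17 = -43)
(-27660 + q(74, 12))/(O(173) - 27054) = (-27660 + 2*12)/(-43 - 27054) = (-27660 + 24)/(-27097) = -27636*(-1/27097) = 564/553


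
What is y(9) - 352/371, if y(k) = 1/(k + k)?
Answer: -5965/6678 ≈ -0.89323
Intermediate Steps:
y(k) = 1/(2*k)
y(9) - 352/371 = (½)/9 - 352/371 = (½)*(⅑) - 352/371 = 1/18 - 1*352/371 = 1/18 - 352/371 = -5965/6678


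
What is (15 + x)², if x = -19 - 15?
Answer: 361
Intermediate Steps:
x = -34
(15 + x)² = (15 - 34)² = (-19)² = 361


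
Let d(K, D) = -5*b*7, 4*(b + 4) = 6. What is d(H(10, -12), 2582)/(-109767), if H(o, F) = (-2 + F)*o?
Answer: -25/31362 ≈ -0.00079714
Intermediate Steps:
b = -5/2 (b = -4 + (1/4)*6 = -4 + 3/2 = -5/2 ≈ -2.5000)
H(o, F) = o*(-2 + F)
d(K, D) = 175/2 (d(K, D) = -5*(-5/2)*7 = (25/2)*7 = 175/2)
d(H(10, -12), 2582)/(-109767) = (175/2)/(-109767) = (175/2)*(-1/109767) = -25/31362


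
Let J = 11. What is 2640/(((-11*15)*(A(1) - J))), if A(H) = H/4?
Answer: 64/43 ≈ 1.4884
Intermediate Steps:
A(H) = H/4 (A(H) = H*(¼) = H/4)
2640/(((-11*15)*(A(1) - J))) = 2640/(((-11*15)*((¼)*1 - 1*11))) = 2640/((-165*(¼ - 11))) = 2640/((-165*(-43/4))) = 2640/(7095/4) = 2640*(4/7095) = 64/43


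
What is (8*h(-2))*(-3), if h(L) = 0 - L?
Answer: -48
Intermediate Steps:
h(L) = -L
(8*h(-2))*(-3) = (8*(-1*(-2)))*(-3) = (8*2)*(-3) = 16*(-3) = -48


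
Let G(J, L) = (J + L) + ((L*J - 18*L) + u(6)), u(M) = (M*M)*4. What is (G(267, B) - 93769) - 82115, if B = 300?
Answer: -100473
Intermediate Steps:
u(M) = 4*M**2 (u(M) = M**2*4 = 4*M**2)
G(J, L) = 144 + J - 17*L + J*L (G(J, L) = (J + L) + ((L*J - 18*L) + 4*6**2) = (J + L) + ((J*L - 18*L) + 4*36) = (J + L) + ((-18*L + J*L) + 144) = (J + L) + (144 - 18*L + J*L) = 144 + J - 17*L + J*L)
(G(267, B) - 93769) - 82115 = ((144 + 267 - 17*300 + 267*300) - 93769) - 82115 = ((144 + 267 - 5100 + 80100) - 93769) - 82115 = (75411 - 93769) - 82115 = -18358 - 82115 = -100473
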